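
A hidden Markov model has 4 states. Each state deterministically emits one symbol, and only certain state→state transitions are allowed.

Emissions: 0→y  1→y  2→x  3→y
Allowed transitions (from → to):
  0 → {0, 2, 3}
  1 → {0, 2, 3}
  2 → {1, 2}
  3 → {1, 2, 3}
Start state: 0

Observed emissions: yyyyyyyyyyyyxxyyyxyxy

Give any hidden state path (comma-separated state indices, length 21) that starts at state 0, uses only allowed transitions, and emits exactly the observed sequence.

  t0 'y' -> {0,1,3}, take 0 (start)
  t1 'y' -> {0,1,3}, take 0 (0->0 ok)
  t2 'y' -> {0,1,3}, take 0 (0->0 ok)
  t3 'y' -> {0,1,3}, take 3 (0->3 ok)
  t4 'y' -> {0,1,3}, take 1 (3->1 ok)
  t5 'y' -> {0,1,3}, take 0 (1->0 ok)
  t6 'y' -> {0,1,3}, take 0 (0->0 ok)
  t7 'y' -> {0,1,3}, take 3 (0->3 ok)
  t8 'y' -> {0,1,3}, take 3 (3->3 ok)
  t9 'y' -> {0,1,3}, take 1 (3->1 ok)
  t10 'y' -> {0,1,3}, take 0 (1->0 ok)
  t11 'y' -> {0,1,3}, take 3 (0->3 ok)
  t12 'x' -> {2}, take 2 (3->2 ok)
  t13 'x' -> {2}, take 2 (2->2 ok)
  t14 'y' -> {0,1,3}, take 1 (2->1 ok)
  t15 'y' -> {0,1,3}, take 3 (1->3 ok)
  t16 'y' -> {0,1,3}, take 1 (3->1 ok)
  t17 'x' -> {2}, take 2 (1->2 ok)
  t18 'y' -> {0,1,3}, take 1 (2->1 ok)
  t19 'x' -> {2}, take 2 (1->2 ok)
  t20 'y' -> {0,1,3}, take 1 (2->1 ok)

0,0,0,3,1,0,0,3,3,1,0,3,2,2,1,3,1,2,1,2,1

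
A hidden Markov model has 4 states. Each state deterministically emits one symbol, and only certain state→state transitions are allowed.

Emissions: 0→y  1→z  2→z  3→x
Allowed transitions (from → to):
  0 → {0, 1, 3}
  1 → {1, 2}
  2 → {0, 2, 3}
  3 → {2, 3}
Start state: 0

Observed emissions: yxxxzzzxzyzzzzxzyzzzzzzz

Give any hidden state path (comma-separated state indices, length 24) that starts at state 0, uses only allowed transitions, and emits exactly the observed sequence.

  0: obs=y cand={0} pick 0 [start]
  1: obs=x cand={3} pick 3 [0->3 ok]
  2: obs=x cand={3} pick 3 [3->3 ok]
  3: obs=x cand={3} pick 3 [3->3 ok]
  4: obs=z cand={1,2} pick 2 [3->2 ok]
  5: obs=z cand={1,2} pick 2 [2->2 ok]
  6: obs=z cand={1,2} pick 2 [2->2 ok]
  7: obs=x cand={3} pick 3 [2->3 ok]
  8: obs=z cand={1,2} pick 2 [3->2 ok]
  9: obs=y cand={0} pick 0 [2->0 ok]
  10: obs=z cand={1,2} pick 1 [0->1 ok]
  11: obs=z cand={1,2} pick 1 [1->1 ok]
  12: obs=z cand={1,2} pick 2 [1->2 ok]
  13: obs=z cand={1,2} pick 2 [2->2 ok]
  14: obs=x cand={3} pick 3 [2->3 ok]
  15: obs=z cand={1,2} pick 2 [3->2 ok]
  16: obs=y cand={0} pick 0 [2->0 ok]
  17: obs=z cand={1,2} pick 1 [0->1 ok]
  18: obs=z cand={1,2} pick 1 [1->1 ok]
  19: obs=z cand={1,2} pick 1 [1->1 ok]
  20: obs=z cand={1,2} pick 1 [1->1 ok]
  21: obs=z cand={1,2} pick 1 [1->1 ok]
  22: obs=z cand={1,2} pick 1 [1->1 ok]
  23: obs=z cand={1,2} pick 2 [1->2 ok]

0,3,3,3,2,2,2,3,2,0,1,1,2,2,3,2,0,1,1,1,1,1,1,2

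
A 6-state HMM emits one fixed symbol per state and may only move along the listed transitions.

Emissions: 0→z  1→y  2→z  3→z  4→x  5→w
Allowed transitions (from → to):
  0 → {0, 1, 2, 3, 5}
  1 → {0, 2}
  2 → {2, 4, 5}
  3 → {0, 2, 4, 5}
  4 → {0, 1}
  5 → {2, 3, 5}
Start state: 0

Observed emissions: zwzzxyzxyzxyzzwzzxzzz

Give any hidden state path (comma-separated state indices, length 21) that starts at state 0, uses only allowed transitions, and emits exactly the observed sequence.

0,5,2,2,4,1,2,4,1,2,4,1,0,2,5,3,2,4,0,2,2

  t0 'z' -> {0,2,3}, take 0 (start)
  t1 'w' -> {5}, take 5 (0->5 ok)
  t2 'z' -> {0,2,3}, take 2 (5->2 ok)
  t3 'z' -> {0,2,3}, take 2 (2->2 ok)
  t4 'x' -> {4}, take 4 (2->4 ok)
  t5 'y' -> {1}, take 1 (4->1 ok)
  t6 'z' -> {0,2,3}, take 2 (1->2 ok)
  t7 'x' -> {4}, take 4 (2->4 ok)
  t8 'y' -> {1}, take 1 (4->1 ok)
  t9 'z' -> {0,2,3}, take 2 (1->2 ok)
  t10 'x' -> {4}, take 4 (2->4 ok)
  t11 'y' -> {1}, take 1 (4->1 ok)
  t12 'z' -> {0,2,3}, take 0 (1->0 ok)
  t13 'z' -> {0,2,3}, take 2 (0->2 ok)
  t14 'w' -> {5}, take 5 (2->5 ok)
  t15 'z' -> {0,2,3}, take 3 (5->3 ok)
  t16 'z' -> {0,2,3}, take 2 (3->2 ok)
  t17 'x' -> {4}, take 4 (2->4 ok)
  t18 'z' -> {0,2,3}, take 0 (4->0 ok)
  t19 'z' -> {0,2,3}, take 2 (0->2 ok)
  t20 'z' -> {0,2,3}, take 2 (2->2 ok)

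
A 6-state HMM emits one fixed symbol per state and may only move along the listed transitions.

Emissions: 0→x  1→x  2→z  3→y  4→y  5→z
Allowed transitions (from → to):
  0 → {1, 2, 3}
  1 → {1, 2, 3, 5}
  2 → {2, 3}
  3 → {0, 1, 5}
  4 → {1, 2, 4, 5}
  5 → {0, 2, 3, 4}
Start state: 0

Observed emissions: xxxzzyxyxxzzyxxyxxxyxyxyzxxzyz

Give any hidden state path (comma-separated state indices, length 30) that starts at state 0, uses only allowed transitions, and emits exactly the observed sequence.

0,1,1,2,2,3,1,3,0,1,2,2,3,0,1,3,1,1,1,3,1,3,0,3,5,0,1,5,4,5

  pos 0: x in {0,1}, choose 0; start
  pos 1: x in {0,1}, choose 1; 0->1 ok
  pos 2: x in {0,1}, choose 1; 1->1 ok
  pos 3: z in {2,5}, choose 2; 1->2 ok
  pos 4: z in {2,5}, choose 2; 2->2 ok
  pos 5: y in {3,4}, choose 3; 2->3 ok
  pos 6: x in {0,1}, choose 1; 3->1 ok
  pos 7: y in {3,4}, choose 3; 1->3 ok
  pos 8: x in {0,1}, choose 0; 3->0 ok
  pos 9: x in {0,1}, choose 1; 0->1 ok
  pos 10: z in {2,5}, choose 2; 1->2 ok
  pos 11: z in {2,5}, choose 2; 2->2 ok
  pos 12: y in {3,4}, choose 3; 2->3 ok
  pos 13: x in {0,1}, choose 0; 3->0 ok
  pos 14: x in {0,1}, choose 1; 0->1 ok
  pos 15: y in {3,4}, choose 3; 1->3 ok
  pos 16: x in {0,1}, choose 1; 3->1 ok
  pos 17: x in {0,1}, choose 1; 1->1 ok
  pos 18: x in {0,1}, choose 1; 1->1 ok
  pos 19: y in {3,4}, choose 3; 1->3 ok
  pos 20: x in {0,1}, choose 1; 3->1 ok
  pos 21: y in {3,4}, choose 3; 1->3 ok
  pos 22: x in {0,1}, choose 0; 3->0 ok
  pos 23: y in {3,4}, choose 3; 0->3 ok
  pos 24: z in {2,5}, choose 5; 3->5 ok
  pos 25: x in {0,1}, choose 0; 5->0 ok
  pos 26: x in {0,1}, choose 1; 0->1 ok
  pos 27: z in {2,5}, choose 5; 1->5 ok
  pos 28: y in {3,4}, choose 4; 5->4 ok
  pos 29: z in {2,5}, choose 5; 4->5 ok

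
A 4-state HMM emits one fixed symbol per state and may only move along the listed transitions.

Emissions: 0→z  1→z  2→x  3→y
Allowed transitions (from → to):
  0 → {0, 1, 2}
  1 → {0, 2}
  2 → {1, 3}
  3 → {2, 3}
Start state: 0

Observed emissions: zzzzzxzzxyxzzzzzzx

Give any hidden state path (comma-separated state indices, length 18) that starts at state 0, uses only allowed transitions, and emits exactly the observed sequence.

  pos 0: z in {0,1}, choose 0; start
  pos 1: z in {0,1}, choose 0; 0->0 ok
  pos 2: z in {0,1}, choose 0; 0->0 ok
  pos 3: z in {0,1}, choose 0; 0->0 ok
  pos 4: z in {0,1}, choose 1; 0->1 ok
  pos 5: x in {2}, choose 2; 1->2 ok
  pos 6: z in {0,1}, choose 1; 2->1 ok
  pos 7: z in {0,1}, choose 0; 1->0 ok
  pos 8: x in {2}, choose 2; 0->2 ok
  pos 9: y in {3}, choose 3; 2->3 ok
  pos 10: x in {2}, choose 2; 3->2 ok
  pos 11: z in {0,1}, choose 1; 2->1 ok
  pos 12: z in {0,1}, choose 0; 1->0 ok
  pos 13: z in {0,1}, choose 1; 0->1 ok
  pos 14: z in {0,1}, choose 0; 1->0 ok
  pos 15: z in {0,1}, choose 1; 0->1 ok
  pos 16: z in {0,1}, choose 0; 1->0 ok
  pos 17: x in {2}, choose 2; 0->2 ok

0,0,0,0,1,2,1,0,2,3,2,1,0,1,0,1,0,2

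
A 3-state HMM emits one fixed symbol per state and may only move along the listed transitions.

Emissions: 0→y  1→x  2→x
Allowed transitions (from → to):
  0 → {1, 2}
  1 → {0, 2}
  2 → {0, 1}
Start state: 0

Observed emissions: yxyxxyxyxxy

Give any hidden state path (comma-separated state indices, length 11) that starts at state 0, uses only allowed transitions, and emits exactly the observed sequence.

0,2,0,2,1,0,1,0,1,2,0

  0: obs=y cand={0} pick 0 [start]
  1: obs=x cand={1,2} pick 2 [0->2 ok]
  2: obs=y cand={0} pick 0 [2->0 ok]
  3: obs=x cand={1,2} pick 2 [0->2 ok]
  4: obs=x cand={1,2} pick 1 [2->1 ok]
  5: obs=y cand={0} pick 0 [1->0 ok]
  6: obs=x cand={1,2} pick 1 [0->1 ok]
  7: obs=y cand={0} pick 0 [1->0 ok]
  8: obs=x cand={1,2} pick 1 [0->1 ok]
  9: obs=x cand={1,2} pick 2 [1->2 ok]
  10: obs=y cand={0} pick 0 [2->0 ok]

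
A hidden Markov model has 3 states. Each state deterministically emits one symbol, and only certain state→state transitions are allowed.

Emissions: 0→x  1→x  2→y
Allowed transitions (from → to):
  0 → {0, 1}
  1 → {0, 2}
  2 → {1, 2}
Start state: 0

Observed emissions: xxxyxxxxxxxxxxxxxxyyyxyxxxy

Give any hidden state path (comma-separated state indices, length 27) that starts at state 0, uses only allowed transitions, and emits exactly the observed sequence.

0,0,1,2,1,0,1,0,1,0,1,0,0,1,0,1,0,1,2,2,2,1,2,1,0,1,2

  [0] x  {0,1}  => 0  start
  [1] x  {0,1}  => 0  0->0 ok
  [2] x  {0,1}  => 1  0->1 ok
  [3] y  {2}  => 2  1->2 ok
  [4] x  {0,1}  => 1  2->1 ok
  [5] x  {0,1}  => 0  1->0 ok
  [6] x  {0,1}  => 1  0->1 ok
  [7] x  {0,1}  => 0  1->0 ok
  [8] x  {0,1}  => 1  0->1 ok
  [9] x  {0,1}  => 0  1->0 ok
  [10] x  {0,1}  => 1  0->1 ok
  [11] x  {0,1}  => 0  1->0 ok
  [12] x  {0,1}  => 0  0->0 ok
  [13] x  {0,1}  => 1  0->1 ok
  [14] x  {0,1}  => 0  1->0 ok
  [15] x  {0,1}  => 1  0->1 ok
  [16] x  {0,1}  => 0  1->0 ok
  [17] x  {0,1}  => 1  0->1 ok
  [18] y  {2}  => 2  1->2 ok
  [19] y  {2}  => 2  2->2 ok
  [20] y  {2}  => 2  2->2 ok
  [21] x  {0,1}  => 1  2->1 ok
  [22] y  {2}  => 2  1->2 ok
  [23] x  {0,1}  => 1  2->1 ok
  [24] x  {0,1}  => 0  1->0 ok
  [25] x  {0,1}  => 1  0->1 ok
  [26] y  {2}  => 2  1->2 ok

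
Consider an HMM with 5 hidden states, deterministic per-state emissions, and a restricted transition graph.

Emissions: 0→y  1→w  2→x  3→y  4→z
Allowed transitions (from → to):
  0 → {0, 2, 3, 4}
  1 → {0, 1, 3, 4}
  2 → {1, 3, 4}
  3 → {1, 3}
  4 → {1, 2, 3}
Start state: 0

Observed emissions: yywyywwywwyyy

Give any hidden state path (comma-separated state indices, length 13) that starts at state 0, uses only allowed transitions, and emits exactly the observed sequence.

  0: obs=y cand={0,3} pick 0 [start]
  1: obs=y cand={0,3} pick 3 [0->3 ok]
  2: obs=w cand={1} pick 1 [3->1 ok]
  3: obs=y cand={0,3} pick 3 [1->3 ok]
  4: obs=y cand={0,3} pick 3 [3->3 ok]
  5: obs=w cand={1} pick 1 [3->1 ok]
  6: obs=w cand={1} pick 1 [1->1 ok]
  7: obs=y cand={0,3} pick 3 [1->3 ok]
  8: obs=w cand={1} pick 1 [3->1 ok]
  9: obs=w cand={1} pick 1 [1->1 ok]
  10: obs=y cand={0,3} pick 0 [1->0 ok]
  11: obs=y cand={0,3} pick 0 [0->0 ok]
  12: obs=y cand={0,3} pick 0 [0->0 ok]

0,3,1,3,3,1,1,3,1,1,0,0,0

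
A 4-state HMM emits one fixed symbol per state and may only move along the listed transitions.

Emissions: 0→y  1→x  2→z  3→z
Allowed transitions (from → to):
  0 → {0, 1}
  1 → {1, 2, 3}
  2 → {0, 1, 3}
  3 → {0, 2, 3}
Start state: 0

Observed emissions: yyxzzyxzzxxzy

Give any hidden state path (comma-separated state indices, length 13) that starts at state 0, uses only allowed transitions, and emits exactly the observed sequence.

0,0,1,3,3,0,1,3,2,1,1,2,0

  t0 'y' -> {0}, take 0 (start)
  t1 'y' -> {0}, take 0 (0->0 ok)
  t2 'x' -> {1}, take 1 (0->1 ok)
  t3 'z' -> {2,3}, take 3 (1->3 ok)
  t4 'z' -> {2,3}, take 3 (3->3 ok)
  t5 'y' -> {0}, take 0 (3->0 ok)
  t6 'x' -> {1}, take 1 (0->1 ok)
  t7 'z' -> {2,3}, take 3 (1->3 ok)
  t8 'z' -> {2,3}, take 2 (3->2 ok)
  t9 'x' -> {1}, take 1 (2->1 ok)
  t10 'x' -> {1}, take 1 (1->1 ok)
  t11 'z' -> {2,3}, take 2 (1->2 ok)
  t12 'y' -> {0}, take 0 (2->0 ok)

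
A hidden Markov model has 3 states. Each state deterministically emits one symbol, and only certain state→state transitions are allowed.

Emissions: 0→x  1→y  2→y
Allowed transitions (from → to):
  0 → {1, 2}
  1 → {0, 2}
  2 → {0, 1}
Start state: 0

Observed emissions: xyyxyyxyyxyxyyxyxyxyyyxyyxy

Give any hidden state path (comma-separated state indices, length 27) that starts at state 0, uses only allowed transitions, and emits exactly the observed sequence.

  t0 'x' -> {0}, take 0 (start)
  t1 'y' -> {1,2}, take 2 (0->2 ok)
  t2 'y' -> {1,2}, take 1 (2->1 ok)
  t3 'x' -> {0}, take 0 (1->0 ok)
  t4 'y' -> {1,2}, take 2 (0->2 ok)
  t5 'y' -> {1,2}, take 1 (2->1 ok)
  t6 'x' -> {0}, take 0 (1->0 ok)
  t7 'y' -> {1,2}, take 2 (0->2 ok)
  t8 'y' -> {1,2}, take 1 (2->1 ok)
  t9 'x' -> {0}, take 0 (1->0 ok)
  t10 'y' -> {1,2}, take 2 (0->2 ok)
  t11 'x' -> {0}, take 0 (2->0 ok)
  t12 'y' -> {1,2}, take 2 (0->2 ok)
  t13 'y' -> {1,2}, take 1 (2->1 ok)
  t14 'x' -> {0}, take 0 (1->0 ok)
  t15 'y' -> {1,2}, take 2 (0->2 ok)
  t16 'x' -> {0}, take 0 (2->0 ok)
  t17 'y' -> {1,2}, take 2 (0->2 ok)
  t18 'x' -> {0}, take 0 (2->0 ok)
  t19 'y' -> {1,2}, take 1 (0->1 ok)
  t20 'y' -> {1,2}, take 2 (1->2 ok)
  t21 'y' -> {1,2}, take 1 (2->1 ok)
  t22 'x' -> {0}, take 0 (1->0 ok)
  t23 'y' -> {1,2}, take 1 (0->1 ok)
  t24 'y' -> {1,2}, take 2 (1->2 ok)
  t25 'x' -> {0}, take 0 (2->0 ok)
  t26 'y' -> {1,2}, take 2 (0->2 ok)

0,2,1,0,2,1,0,2,1,0,2,0,2,1,0,2,0,2,0,1,2,1,0,1,2,0,2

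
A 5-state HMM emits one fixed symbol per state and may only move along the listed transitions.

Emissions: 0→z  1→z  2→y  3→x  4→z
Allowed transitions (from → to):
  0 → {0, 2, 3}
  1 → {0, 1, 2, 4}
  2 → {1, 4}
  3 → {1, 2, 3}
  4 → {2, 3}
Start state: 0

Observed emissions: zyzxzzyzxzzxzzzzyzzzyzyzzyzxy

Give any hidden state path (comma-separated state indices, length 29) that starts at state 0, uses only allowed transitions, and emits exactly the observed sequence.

  t0 'z' -> {0,1,4}, take 0 (start)
  t1 'y' -> {2}, take 2 (0->2 ok)
  t2 'z' -> {0,1,4}, take 4 (2->4 ok)
  t3 'x' -> {3}, take 3 (4->3 ok)
  t4 'z' -> {0,1,4}, take 1 (3->1 ok)
  t5 'z' -> {0,1,4}, take 0 (1->0 ok)
  t6 'y' -> {2}, take 2 (0->2 ok)
  t7 'z' -> {0,1,4}, take 4 (2->4 ok)
  t8 'x' -> {3}, take 3 (4->3 ok)
  t9 'z' -> {0,1,4}, take 1 (3->1 ok)
  t10 'z' -> {0,1,4}, take 4 (1->4 ok)
  t11 'x' -> {3}, take 3 (4->3 ok)
  t12 'z' -> {0,1,4}, take 1 (3->1 ok)
  t13 'z' -> {0,1,4}, take 1 (1->1 ok)
  t14 'z' -> {0,1,4}, take 1 (1->1 ok)
  t15 'z' -> {0,1,4}, take 4 (1->4 ok)
  t16 'y' -> {2}, take 2 (4->2 ok)
  t17 'z' -> {0,1,4}, take 1 (2->1 ok)
  t18 'z' -> {0,1,4}, take 1 (1->1 ok)
  t19 'z' -> {0,1,4}, take 1 (1->1 ok)
  t20 'y' -> {2}, take 2 (1->2 ok)
  t21 'z' -> {0,1,4}, take 4 (2->4 ok)
  t22 'y' -> {2}, take 2 (4->2 ok)
  t23 'z' -> {0,1,4}, take 1 (2->1 ok)
  t24 'z' -> {0,1,4}, take 4 (1->4 ok)
  t25 'y' -> {2}, take 2 (4->2 ok)
  t26 'z' -> {0,1,4}, take 4 (2->4 ok)
  t27 'x' -> {3}, take 3 (4->3 ok)
  t28 'y' -> {2}, take 2 (3->2 ok)

0,2,4,3,1,0,2,4,3,1,4,3,1,1,1,4,2,1,1,1,2,4,2,1,4,2,4,3,2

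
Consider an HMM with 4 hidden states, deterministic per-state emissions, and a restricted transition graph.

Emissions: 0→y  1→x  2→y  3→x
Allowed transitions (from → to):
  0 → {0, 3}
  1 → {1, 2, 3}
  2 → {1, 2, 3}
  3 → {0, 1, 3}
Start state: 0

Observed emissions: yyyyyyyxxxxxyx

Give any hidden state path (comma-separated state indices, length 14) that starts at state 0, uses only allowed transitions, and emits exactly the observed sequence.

0,0,0,0,0,0,0,3,1,1,1,1,2,1

  pos 0: y in {0,2}, choose 0; start
  pos 1: y in {0,2}, choose 0; 0->0 ok
  pos 2: y in {0,2}, choose 0; 0->0 ok
  pos 3: y in {0,2}, choose 0; 0->0 ok
  pos 4: y in {0,2}, choose 0; 0->0 ok
  pos 5: y in {0,2}, choose 0; 0->0 ok
  pos 6: y in {0,2}, choose 0; 0->0 ok
  pos 7: x in {1,3}, choose 3; 0->3 ok
  pos 8: x in {1,3}, choose 1; 3->1 ok
  pos 9: x in {1,3}, choose 1; 1->1 ok
  pos 10: x in {1,3}, choose 1; 1->1 ok
  pos 11: x in {1,3}, choose 1; 1->1 ok
  pos 12: y in {0,2}, choose 2; 1->2 ok
  pos 13: x in {1,3}, choose 1; 2->1 ok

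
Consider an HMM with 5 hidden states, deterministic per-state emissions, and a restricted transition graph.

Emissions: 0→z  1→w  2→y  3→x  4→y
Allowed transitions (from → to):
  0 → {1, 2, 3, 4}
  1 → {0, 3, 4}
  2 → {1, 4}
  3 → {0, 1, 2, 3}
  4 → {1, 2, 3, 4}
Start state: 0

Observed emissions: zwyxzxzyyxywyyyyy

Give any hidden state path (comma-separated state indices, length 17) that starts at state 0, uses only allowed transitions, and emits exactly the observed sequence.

0,1,4,3,0,3,0,2,4,3,2,1,4,4,4,4,2

  [0] z  {0}  => 0  start
  [1] w  {1}  => 1  0->1 ok
  [2] y  {2,4}  => 4  1->4 ok
  [3] x  {3}  => 3  4->3 ok
  [4] z  {0}  => 0  3->0 ok
  [5] x  {3}  => 3  0->3 ok
  [6] z  {0}  => 0  3->0 ok
  [7] y  {2,4}  => 2  0->2 ok
  [8] y  {2,4}  => 4  2->4 ok
  [9] x  {3}  => 3  4->3 ok
  [10] y  {2,4}  => 2  3->2 ok
  [11] w  {1}  => 1  2->1 ok
  [12] y  {2,4}  => 4  1->4 ok
  [13] y  {2,4}  => 4  4->4 ok
  [14] y  {2,4}  => 4  4->4 ok
  [15] y  {2,4}  => 4  4->4 ok
  [16] y  {2,4}  => 2  4->2 ok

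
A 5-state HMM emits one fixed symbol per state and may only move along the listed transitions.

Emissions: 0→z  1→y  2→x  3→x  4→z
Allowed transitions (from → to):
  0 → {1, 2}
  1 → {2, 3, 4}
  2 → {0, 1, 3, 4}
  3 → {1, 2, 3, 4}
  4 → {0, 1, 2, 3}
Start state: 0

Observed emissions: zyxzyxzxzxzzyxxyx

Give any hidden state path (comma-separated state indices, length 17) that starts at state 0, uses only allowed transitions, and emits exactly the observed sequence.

  0: obs=z cand={0,4} pick 0 [start]
  1: obs=y cand={1} pick 1 [0->1 ok]
  2: obs=x cand={2,3} pick 3 [1->3 ok]
  3: obs=z cand={0,4} pick 4 [3->4 ok]
  4: obs=y cand={1} pick 1 [4->1 ok]
  5: obs=x cand={2,3} pick 2 [1->2 ok]
  6: obs=z cand={0,4} pick 0 [2->0 ok]
  7: obs=x cand={2,3} pick 2 [0->2 ok]
  8: obs=z cand={0,4} pick 4 [2->4 ok]
  9: obs=x cand={2,3} pick 3 [4->3 ok]
  10: obs=z cand={0,4} pick 4 [3->4 ok]
  11: obs=z cand={0,4} pick 0 [4->0 ok]
  12: obs=y cand={1} pick 1 [0->1 ok]
  13: obs=x cand={2,3} pick 3 [1->3 ok]
  14: obs=x cand={2,3} pick 3 [3->3 ok]
  15: obs=y cand={1} pick 1 [3->1 ok]
  16: obs=x cand={2,3} pick 3 [1->3 ok]

0,1,3,4,1,2,0,2,4,3,4,0,1,3,3,1,3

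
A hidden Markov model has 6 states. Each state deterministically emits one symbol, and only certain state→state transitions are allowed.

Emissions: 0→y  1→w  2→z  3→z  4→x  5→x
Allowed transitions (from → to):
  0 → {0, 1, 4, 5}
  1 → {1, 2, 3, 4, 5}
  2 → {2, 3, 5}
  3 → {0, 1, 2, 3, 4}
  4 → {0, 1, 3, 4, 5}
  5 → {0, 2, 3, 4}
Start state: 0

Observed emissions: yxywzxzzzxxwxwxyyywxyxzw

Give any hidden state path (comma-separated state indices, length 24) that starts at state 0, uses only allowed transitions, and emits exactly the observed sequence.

  0: obs=y cand={0} pick 0 [start]
  1: obs=x cand={4,5} pick 5 [0->5 ok]
  2: obs=y cand={0} pick 0 [5->0 ok]
  3: obs=w cand={1} pick 1 [0->1 ok]
  4: obs=z cand={2,3} pick 2 [1->2 ok]
  5: obs=x cand={4,5} pick 5 [2->5 ok]
  6: obs=z cand={2,3} pick 2 [5->2 ok]
  7: obs=z cand={2,3} pick 2 [2->2 ok]
  8: obs=z cand={2,3} pick 3 [2->3 ok]
  9: obs=x cand={4,5} pick 4 [3->4 ok]
  10: obs=x cand={4,5} pick 4 [4->4 ok]
  11: obs=w cand={1} pick 1 [4->1 ok]
  12: obs=x cand={4,5} pick 4 [1->4 ok]
  13: obs=w cand={1} pick 1 [4->1 ok]
  14: obs=x cand={4,5} pick 5 [1->5 ok]
  15: obs=y cand={0} pick 0 [5->0 ok]
  16: obs=y cand={0} pick 0 [0->0 ok]
  17: obs=y cand={0} pick 0 [0->0 ok]
  18: obs=w cand={1} pick 1 [0->1 ok]
  19: obs=x cand={4,5} pick 5 [1->5 ok]
  20: obs=y cand={0} pick 0 [5->0 ok]
  21: obs=x cand={4,5} pick 4 [0->4 ok]
  22: obs=z cand={2,3} pick 3 [4->3 ok]
  23: obs=w cand={1} pick 1 [3->1 ok]

0,5,0,1,2,5,2,2,3,4,4,1,4,1,5,0,0,0,1,5,0,4,3,1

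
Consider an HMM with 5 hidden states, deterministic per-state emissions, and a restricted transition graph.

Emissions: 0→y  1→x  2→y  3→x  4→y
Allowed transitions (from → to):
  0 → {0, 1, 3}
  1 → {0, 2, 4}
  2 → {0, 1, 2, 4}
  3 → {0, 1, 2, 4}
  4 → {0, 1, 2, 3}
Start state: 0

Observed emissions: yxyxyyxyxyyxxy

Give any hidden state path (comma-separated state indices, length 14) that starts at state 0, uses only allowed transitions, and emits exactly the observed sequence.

  0: obs=y cand={0,2,4} pick 0 [start]
  1: obs=x cand={1,3} pick 1 [0->1 ok]
  2: obs=y cand={0,2,4} pick 0 [1->0 ok]
  3: obs=x cand={1,3} pick 1 [0->1 ok]
  4: obs=y cand={0,2,4} pick 2 [1->2 ok]
  5: obs=y cand={0,2,4} pick 0 [2->0 ok]
  6: obs=x cand={1,3} pick 1 [0->1 ok]
  7: obs=y cand={0,2,4} pick 0 [1->0 ok]
  8: obs=x cand={1,3} pick 3 [0->3 ok]
  9: obs=y cand={0,2,4} pick 4 [3->4 ok]
  10: obs=y cand={0,2,4} pick 0 [4->0 ok]
  11: obs=x cand={1,3} pick 3 [0->3 ok]
  12: obs=x cand={1,3} pick 1 [3->1 ok]
  13: obs=y cand={0,2,4} pick 2 [1->2 ok]

0,1,0,1,2,0,1,0,3,4,0,3,1,2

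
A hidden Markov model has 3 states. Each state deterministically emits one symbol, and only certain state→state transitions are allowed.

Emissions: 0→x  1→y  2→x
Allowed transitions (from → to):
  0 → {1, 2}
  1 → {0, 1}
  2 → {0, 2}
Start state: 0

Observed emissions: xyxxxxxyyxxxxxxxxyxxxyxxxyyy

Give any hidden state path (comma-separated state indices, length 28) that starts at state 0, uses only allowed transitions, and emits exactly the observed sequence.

  pos 0: x in {0,2}, choose 0; start
  pos 1: y in {1}, choose 1; 0->1 ok
  pos 2: x in {0,2}, choose 0; 1->0 ok
  pos 3: x in {0,2}, choose 2; 0->2 ok
  pos 4: x in {0,2}, choose 0; 2->0 ok
  pos 5: x in {0,2}, choose 2; 0->2 ok
  pos 6: x in {0,2}, choose 0; 2->0 ok
  pos 7: y in {1}, choose 1; 0->1 ok
  pos 8: y in {1}, choose 1; 1->1 ok
  pos 9: x in {0,2}, choose 0; 1->0 ok
  pos 10: x in {0,2}, choose 2; 0->2 ok
  pos 11: x in {0,2}, choose 2; 2->2 ok
  pos 12: x in {0,2}, choose 2; 2->2 ok
  pos 13: x in {0,2}, choose 2; 2->2 ok
  pos 14: x in {0,2}, choose 2; 2->2 ok
  pos 15: x in {0,2}, choose 2; 2->2 ok
  pos 16: x in {0,2}, choose 0; 2->0 ok
  pos 17: y in {1}, choose 1; 0->1 ok
  pos 18: x in {0,2}, choose 0; 1->0 ok
  pos 19: x in {0,2}, choose 2; 0->2 ok
  pos 20: x in {0,2}, choose 0; 2->0 ok
  pos 21: y in {1}, choose 1; 0->1 ok
  pos 22: x in {0,2}, choose 0; 1->0 ok
  pos 23: x in {0,2}, choose 2; 0->2 ok
  pos 24: x in {0,2}, choose 0; 2->0 ok
  pos 25: y in {1}, choose 1; 0->1 ok
  pos 26: y in {1}, choose 1; 1->1 ok
  pos 27: y in {1}, choose 1; 1->1 ok

0,1,0,2,0,2,0,1,1,0,2,2,2,2,2,2,0,1,0,2,0,1,0,2,0,1,1,1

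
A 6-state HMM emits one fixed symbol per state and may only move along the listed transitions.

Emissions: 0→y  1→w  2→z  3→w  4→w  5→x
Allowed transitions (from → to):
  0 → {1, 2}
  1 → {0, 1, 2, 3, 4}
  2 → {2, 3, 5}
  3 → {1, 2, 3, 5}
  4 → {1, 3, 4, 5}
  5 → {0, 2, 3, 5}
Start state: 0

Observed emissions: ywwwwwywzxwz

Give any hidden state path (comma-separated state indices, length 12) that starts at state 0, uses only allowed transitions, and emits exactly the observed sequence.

0,1,3,1,1,1,0,1,2,5,3,2

  [0] y  {0}  => 0  start
  [1] w  {1,3,4}  => 1  0->1 ok
  [2] w  {1,3,4}  => 3  1->3 ok
  [3] w  {1,3,4}  => 1  3->1 ok
  [4] w  {1,3,4}  => 1  1->1 ok
  [5] w  {1,3,4}  => 1  1->1 ok
  [6] y  {0}  => 0  1->0 ok
  [7] w  {1,3,4}  => 1  0->1 ok
  [8] z  {2}  => 2  1->2 ok
  [9] x  {5}  => 5  2->5 ok
  [10] w  {1,3,4}  => 3  5->3 ok
  [11] z  {2}  => 2  3->2 ok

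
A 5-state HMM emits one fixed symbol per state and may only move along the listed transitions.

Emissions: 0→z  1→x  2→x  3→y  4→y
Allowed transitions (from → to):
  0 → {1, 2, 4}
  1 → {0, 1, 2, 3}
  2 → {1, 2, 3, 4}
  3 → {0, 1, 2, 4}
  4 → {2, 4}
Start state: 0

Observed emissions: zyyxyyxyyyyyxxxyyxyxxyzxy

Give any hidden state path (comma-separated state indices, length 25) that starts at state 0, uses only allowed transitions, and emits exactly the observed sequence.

0,4,4,2,4,4,2,4,4,4,4,4,2,1,2,4,4,2,3,2,1,3,0,2,3

  t0 'z' -> {0}, take 0 (start)
  t1 'y' -> {3,4}, take 4 (0->4 ok)
  t2 'y' -> {3,4}, take 4 (4->4 ok)
  t3 'x' -> {1,2}, take 2 (4->2 ok)
  t4 'y' -> {3,4}, take 4 (2->4 ok)
  t5 'y' -> {3,4}, take 4 (4->4 ok)
  t6 'x' -> {1,2}, take 2 (4->2 ok)
  t7 'y' -> {3,4}, take 4 (2->4 ok)
  t8 'y' -> {3,4}, take 4 (4->4 ok)
  t9 'y' -> {3,4}, take 4 (4->4 ok)
  t10 'y' -> {3,4}, take 4 (4->4 ok)
  t11 'y' -> {3,4}, take 4 (4->4 ok)
  t12 'x' -> {1,2}, take 2 (4->2 ok)
  t13 'x' -> {1,2}, take 1 (2->1 ok)
  t14 'x' -> {1,2}, take 2 (1->2 ok)
  t15 'y' -> {3,4}, take 4 (2->4 ok)
  t16 'y' -> {3,4}, take 4 (4->4 ok)
  t17 'x' -> {1,2}, take 2 (4->2 ok)
  t18 'y' -> {3,4}, take 3 (2->3 ok)
  t19 'x' -> {1,2}, take 2 (3->2 ok)
  t20 'x' -> {1,2}, take 1 (2->1 ok)
  t21 'y' -> {3,4}, take 3 (1->3 ok)
  t22 'z' -> {0}, take 0 (3->0 ok)
  t23 'x' -> {1,2}, take 2 (0->2 ok)
  t24 'y' -> {3,4}, take 3 (2->3 ok)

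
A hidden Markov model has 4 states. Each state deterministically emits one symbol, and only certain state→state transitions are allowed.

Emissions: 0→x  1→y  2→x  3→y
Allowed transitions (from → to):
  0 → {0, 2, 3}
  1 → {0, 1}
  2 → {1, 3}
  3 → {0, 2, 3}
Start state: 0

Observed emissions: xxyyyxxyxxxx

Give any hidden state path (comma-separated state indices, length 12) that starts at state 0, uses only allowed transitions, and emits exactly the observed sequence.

0,2,1,1,1,0,2,3,0,0,0,2

  t0 'x' -> {0,2}, take 0 (start)
  t1 'x' -> {0,2}, take 2 (0->2 ok)
  t2 'y' -> {1,3}, take 1 (2->1 ok)
  t3 'y' -> {1,3}, take 1 (1->1 ok)
  t4 'y' -> {1,3}, take 1 (1->1 ok)
  t5 'x' -> {0,2}, take 0 (1->0 ok)
  t6 'x' -> {0,2}, take 2 (0->2 ok)
  t7 'y' -> {1,3}, take 3 (2->3 ok)
  t8 'x' -> {0,2}, take 0 (3->0 ok)
  t9 'x' -> {0,2}, take 0 (0->0 ok)
  t10 'x' -> {0,2}, take 0 (0->0 ok)
  t11 'x' -> {0,2}, take 2 (0->2 ok)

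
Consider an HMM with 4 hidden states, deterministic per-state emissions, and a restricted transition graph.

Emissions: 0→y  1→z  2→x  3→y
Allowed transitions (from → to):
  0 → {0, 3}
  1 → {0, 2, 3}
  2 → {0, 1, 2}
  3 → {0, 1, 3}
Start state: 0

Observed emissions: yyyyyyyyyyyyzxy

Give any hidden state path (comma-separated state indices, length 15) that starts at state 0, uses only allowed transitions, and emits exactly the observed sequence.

  pos 0: y in {0,3}, choose 0; start
  pos 1: y in {0,3}, choose 0; 0->0 ok
  pos 2: y in {0,3}, choose 3; 0->3 ok
  pos 3: y in {0,3}, choose 3; 3->3 ok
  pos 4: y in {0,3}, choose 3; 3->3 ok
  pos 5: y in {0,3}, choose 0; 3->0 ok
  pos 6: y in {0,3}, choose 0; 0->0 ok
  pos 7: y in {0,3}, choose 3; 0->3 ok
  pos 8: y in {0,3}, choose 0; 3->0 ok
  pos 9: y in {0,3}, choose 3; 0->3 ok
  pos 10: y in {0,3}, choose 0; 3->0 ok
  pos 11: y in {0,3}, choose 3; 0->3 ok
  pos 12: z in {1}, choose 1; 3->1 ok
  pos 13: x in {2}, choose 2; 1->2 ok
  pos 14: y in {0,3}, choose 0; 2->0 ok

0,0,3,3,3,0,0,3,0,3,0,3,1,2,0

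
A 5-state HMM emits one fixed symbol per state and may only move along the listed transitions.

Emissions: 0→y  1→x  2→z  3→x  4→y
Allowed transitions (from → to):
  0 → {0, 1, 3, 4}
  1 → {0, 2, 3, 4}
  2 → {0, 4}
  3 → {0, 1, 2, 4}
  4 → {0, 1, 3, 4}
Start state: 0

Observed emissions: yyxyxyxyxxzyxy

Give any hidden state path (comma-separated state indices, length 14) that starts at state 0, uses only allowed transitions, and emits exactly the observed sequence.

  t0 'y' -> {0,4}, take 0 (start)
  t1 'y' -> {0,4}, take 0 (0->0 ok)
  t2 'x' -> {1,3}, take 3 (0->3 ok)
  t3 'y' -> {0,4}, take 0 (3->0 ok)
  t4 'x' -> {1,3}, take 1 (0->1 ok)
  t5 'y' -> {0,4}, take 0 (1->0 ok)
  t6 'x' -> {1,3}, take 3 (0->3 ok)
  t7 'y' -> {0,4}, take 0 (3->0 ok)
  t8 'x' -> {1,3}, take 3 (0->3 ok)
  t9 'x' -> {1,3}, take 1 (3->1 ok)
  t10 'z' -> {2}, take 2 (1->2 ok)
  t11 'y' -> {0,4}, take 0 (2->0 ok)
  t12 'x' -> {1,3}, take 1 (0->1 ok)
  t13 'y' -> {0,4}, take 0 (1->0 ok)

0,0,3,0,1,0,3,0,3,1,2,0,1,0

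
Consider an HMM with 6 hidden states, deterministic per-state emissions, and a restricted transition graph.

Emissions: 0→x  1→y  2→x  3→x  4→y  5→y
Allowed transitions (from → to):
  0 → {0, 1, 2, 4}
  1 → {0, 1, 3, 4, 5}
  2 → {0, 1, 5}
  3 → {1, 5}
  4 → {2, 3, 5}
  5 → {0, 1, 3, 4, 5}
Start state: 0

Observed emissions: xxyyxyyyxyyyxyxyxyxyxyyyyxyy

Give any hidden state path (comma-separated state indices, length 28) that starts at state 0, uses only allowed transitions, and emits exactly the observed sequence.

0,2,1,1,3,1,5,4,3,5,1,4,2,5,0,1,3,1,0,4,2,1,5,1,5,3,1,5

  pos 0: x in {0,2,3}, choose 0; start
  pos 1: x in {0,2,3}, choose 2; 0->2 ok
  pos 2: y in {1,4,5}, choose 1; 2->1 ok
  pos 3: y in {1,4,5}, choose 1; 1->1 ok
  pos 4: x in {0,2,3}, choose 3; 1->3 ok
  pos 5: y in {1,4,5}, choose 1; 3->1 ok
  pos 6: y in {1,4,5}, choose 5; 1->5 ok
  pos 7: y in {1,4,5}, choose 4; 5->4 ok
  pos 8: x in {0,2,3}, choose 3; 4->3 ok
  pos 9: y in {1,4,5}, choose 5; 3->5 ok
  pos 10: y in {1,4,5}, choose 1; 5->1 ok
  pos 11: y in {1,4,5}, choose 4; 1->4 ok
  pos 12: x in {0,2,3}, choose 2; 4->2 ok
  pos 13: y in {1,4,5}, choose 5; 2->5 ok
  pos 14: x in {0,2,3}, choose 0; 5->0 ok
  pos 15: y in {1,4,5}, choose 1; 0->1 ok
  pos 16: x in {0,2,3}, choose 3; 1->3 ok
  pos 17: y in {1,4,5}, choose 1; 3->1 ok
  pos 18: x in {0,2,3}, choose 0; 1->0 ok
  pos 19: y in {1,4,5}, choose 4; 0->4 ok
  pos 20: x in {0,2,3}, choose 2; 4->2 ok
  pos 21: y in {1,4,5}, choose 1; 2->1 ok
  pos 22: y in {1,4,5}, choose 5; 1->5 ok
  pos 23: y in {1,4,5}, choose 1; 5->1 ok
  pos 24: y in {1,4,5}, choose 5; 1->5 ok
  pos 25: x in {0,2,3}, choose 3; 5->3 ok
  pos 26: y in {1,4,5}, choose 1; 3->1 ok
  pos 27: y in {1,4,5}, choose 5; 1->5 ok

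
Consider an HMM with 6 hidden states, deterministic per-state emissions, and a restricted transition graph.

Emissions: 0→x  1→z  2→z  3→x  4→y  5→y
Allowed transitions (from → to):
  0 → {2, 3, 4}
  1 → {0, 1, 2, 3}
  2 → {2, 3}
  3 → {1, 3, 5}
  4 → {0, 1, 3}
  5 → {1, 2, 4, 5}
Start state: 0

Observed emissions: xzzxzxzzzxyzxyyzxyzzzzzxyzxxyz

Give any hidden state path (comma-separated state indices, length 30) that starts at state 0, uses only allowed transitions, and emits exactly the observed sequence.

0,2,2,3,1,3,1,2,2,3,5,2,3,5,5,2,3,5,1,1,1,1,2,3,5,1,0,3,5,2

  pos 0: x in {0,3}, choose 0; start
  pos 1: z in {1,2}, choose 2; 0->2 ok
  pos 2: z in {1,2}, choose 2; 2->2 ok
  pos 3: x in {0,3}, choose 3; 2->3 ok
  pos 4: z in {1,2}, choose 1; 3->1 ok
  pos 5: x in {0,3}, choose 3; 1->3 ok
  pos 6: z in {1,2}, choose 1; 3->1 ok
  pos 7: z in {1,2}, choose 2; 1->2 ok
  pos 8: z in {1,2}, choose 2; 2->2 ok
  pos 9: x in {0,3}, choose 3; 2->3 ok
  pos 10: y in {4,5}, choose 5; 3->5 ok
  pos 11: z in {1,2}, choose 2; 5->2 ok
  pos 12: x in {0,3}, choose 3; 2->3 ok
  pos 13: y in {4,5}, choose 5; 3->5 ok
  pos 14: y in {4,5}, choose 5; 5->5 ok
  pos 15: z in {1,2}, choose 2; 5->2 ok
  pos 16: x in {0,3}, choose 3; 2->3 ok
  pos 17: y in {4,5}, choose 5; 3->5 ok
  pos 18: z in {1,2}, choose 1; 5->1 ok
  pos 19: z in {1,2}, choose 1; 1->1 ok
  pos 20: z in {1,2}, choose 1; 1->1 ok
  pos 21: z in {1,2}, choose 1; 1->1 ok
  pos 22: z in {1,2}, choose 2; 1->2 ok
  pos 23: x in {0,3}, choose 3; 2->3 ok
  pos 24: y in {4,5}, choose 5; 3->5 ok
  pos 25: z in {1,2}, choose 1; 5->1 ok
  pos 26: x in {0,3}, choose 0; 1->0 ok
  pos 27: x in {0,3}, choose 3; 0->3 ok
  pos 28: y in {4,5}, choose 5; 3->5 ok
  pos 29: z in {1,2}, choose 2; 5->2 ok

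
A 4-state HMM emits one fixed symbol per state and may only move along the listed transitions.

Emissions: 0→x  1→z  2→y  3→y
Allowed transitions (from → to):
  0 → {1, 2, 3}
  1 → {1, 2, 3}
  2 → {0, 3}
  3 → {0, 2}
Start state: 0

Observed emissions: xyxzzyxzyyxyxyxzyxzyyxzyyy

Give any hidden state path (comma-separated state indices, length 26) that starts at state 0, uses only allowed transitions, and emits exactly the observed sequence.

  pos 0: x in {0}, choose 0; start
  pos 1: y in {2,3}, choose 3; 0->3 ok
  pos 2: x in {0}, choose 0; 3->0 ok
  pos 3: z in {1}, choose 1; 0->1 ok
  pos 4: z in {1}, choose 1; 1->1 ok
  pos 5: y in {2,3}, choose 2; 1->2 ok
  pos 6: x in {0}, choose 0; 2->0 ok
  pos 7: z in {1}, choose 1; 0->1 ok
  pos 8: y in {2,3}, choose 3; 1->3 ok
  pos 9: y in {2,3}, choose 2; 3->2 ok
  pos 10: x in {0}, choose 0; 2->0 ok
  pos 11: y in {2,3}, choose 3; 0->3 ok
  pos 12: x in {0}, choose 0; 3->0 ok
  pos 13: y in {2,3}, choose 2; 0->2 ok
  pos 14: x in {0}, choose 0; 2->0 ok
  pos 15: z in {1}, choose 1; 0->1 ok
  pos 16: y in {2,3}, choose 3; 1->3 ok
  pos 17: x in {0}, choose 0; 3->0 ok
  pos 18: z in {1}, choose 1; 0->1 ok
  pos 19: y in {2,3}, choose 3; 1->3 ok
  pos 20: y in {2,3}, choose 2; 3->2 ok
  pos 21: x in {0}, choose 0; 2->0 ok
  pos 22: z in {1}, choose 1; 0->1 ok
  pos 23: y in {2,3}, choose 3; 1->3 ok
  pos 24: y in {2,3}, choose 2; 3->2 ok
  pos 25: y in {2,3}, choose 3; 2->3 ok

0,3,0,1,1,2,0,1,3,2,0,3,0,2,0,1,3,0,1,3,2,0,1,3,2,3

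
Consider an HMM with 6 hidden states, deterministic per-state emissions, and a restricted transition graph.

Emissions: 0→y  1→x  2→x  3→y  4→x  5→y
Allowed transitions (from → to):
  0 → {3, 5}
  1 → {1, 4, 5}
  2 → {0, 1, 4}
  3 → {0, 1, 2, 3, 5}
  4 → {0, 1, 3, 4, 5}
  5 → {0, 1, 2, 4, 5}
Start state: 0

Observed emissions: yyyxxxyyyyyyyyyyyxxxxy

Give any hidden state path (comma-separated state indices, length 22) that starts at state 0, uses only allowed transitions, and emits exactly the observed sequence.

  0: obs=y cand={0,3,5} pick 0 [start]
  1: obs=y cand={0,3,5} pick 3 [0->3 ok]
  2: obs=y cand={0,3,5} pick 3 [3->3 ok]
  3: obs=x cand={1,2,4} pick 2 [3->2 ok]
  4: obs=x cand={1,2,4} pick 1 [2->1 ok]
  5: obs=x cand={1,2,4} pick 4 [1->4 ok]
  6: obs=y cand={0,3,5} pick 3 [4->3 ok]
  7: obs=y cand={0,3,5} pick 3 [3->3 ok]
  8: obs=y cand={0,3,5} pick 3 [3->3 ok]
  9: obs=y cand={0,3,5} pick 0 [3->0 ok]
  10: obs=y cand={0,3,5} pick 3 [0->3 ok]
  11: obs=y cand={0,3,5} pick 3 [3->3 ok]
  12: obs=y cand={0,3,5} pick 5 [3->5 ok]
  13: obs=y cand={0,3,5} pick 5 [5->5 ok]
  14: obs=y cand={0,3,5} pick 0 [5->0 ok]
  15: obs=y cand={0,3,5} pick 3 [0->3 ok]
  16: obs=y cand={0,3,5} pick 5 [3->5 ok]
  17: obs=x cand={1,2,4} pick 2 [5->2 ok]
  18: obs=x cand={1,2,4} pick 4 [2->4 ok]
  19: obs=x cand={1,2,4} pick 4 [4->4 ok]
  20: obs=x cand={1,2,4} pick 4 [4->4 ok]
  21: obs=y cand={0,3,5} pick 5 [4->5 ok]

0,3,3,2,1,4,3,3,3,0,3,3,5,5,0,3,5,2,4,4,4,5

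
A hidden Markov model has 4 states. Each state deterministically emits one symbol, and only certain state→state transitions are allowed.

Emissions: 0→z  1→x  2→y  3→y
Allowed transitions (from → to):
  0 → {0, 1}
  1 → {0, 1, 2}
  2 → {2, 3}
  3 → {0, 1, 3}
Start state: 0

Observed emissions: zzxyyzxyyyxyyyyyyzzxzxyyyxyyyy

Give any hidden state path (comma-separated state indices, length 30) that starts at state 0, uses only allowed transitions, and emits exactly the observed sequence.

  [0] z  {0}  => 0  start
  [1] z  {0}  => 0  0->0 ok
  [2] x  {1}  => 1  0->1 ok
  [3] y  {2,3}  => 2  1->2 ok
  [4] y  {2,3}  => 3  2->3 ok
  [5] z  {0}  => 0  3->0 ok
  [6] x  {1}  => 1  0->1 ok
  [7] y  {2,3}  => 2  1->2 ok
  [8] y  {2,3}  => 3  2->3 ok
  [9] y  {2,3}  => 3  3->3 ok
  [10] x  {1}  => 1  3->1 ok
  [11] y  {2,3}  => 2  1->2 ok
  [12] y  {2,3}  => 2  2->2 ok
  [13] y  {2,3}  => 2  2->2 ok
  [14] y  {2,3}  => 2  2->2 ok
  [15] y  {2,3}  => 3  2->3 ok
  [16] y  {2,3}  => 3  3->3 ok
  [17] z  {0}  => 0  3->0 ok
  [18] z  {0}  => 0  0->0 ok
  [19] x  {1}  => 1  0->1 ok
  [20] z  {0}  => 0  1->0 ok
  [21] x  {1}  => 1  0->1 ok
  [22] y  {2,3}  => 2  1->2 ok
  [23] y  {2,3}  => 3  2->3 ok
  [24] y  {2,3}  => 3  3->3 ok
  [25] x  {1}  => 1  3->1 ok
  [26] y  {2,3}  => 2  1->2 ok
  [27] y  {2,3}  => 2  2->2 ok
  [28] y  {2,3}  => 2  2->2 ok
  [29] y  {2,3}  => 3  2->3 ok

0,0,1,2,3,0,1,2,3,3,1,2,2,2,2,3,3,0,0,1,0,1,2,3,3,1,2,2,2,3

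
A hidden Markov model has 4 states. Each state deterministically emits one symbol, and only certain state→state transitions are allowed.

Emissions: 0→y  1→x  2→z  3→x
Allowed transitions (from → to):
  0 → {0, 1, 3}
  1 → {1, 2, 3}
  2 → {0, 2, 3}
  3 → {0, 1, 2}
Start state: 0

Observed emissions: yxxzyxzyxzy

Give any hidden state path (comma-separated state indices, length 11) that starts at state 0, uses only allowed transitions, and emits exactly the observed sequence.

0,3,1,2,0,1,2,0,1,2,0

  0: obs=y cand={0} pick 0 [start]
  1: obs=x cand={1,3} pick 3 [0->3 ok]
  2: obs=x cand={1,3} pick 1 [3->1 ok]
  3: obs=z cand={2} pick 2 [1->2 ok]
  4: obs=y cand={0} pick 0 [2->0 ok]
  5: obs=x cand={1,3} pick 1 [0->1 ok]
  6: obs=z cand={2} pick 2 [1->2 ok]
  7: obs=y cand={0} pick 0 [2->0 ok]
  8: obs=x cand={1,3} pick 1 [0->1 ok]
  9: obs=z cand={2} pick 2 [1->2 ok]
  10: obs=y cand={0} pick 0 [2->0 ok]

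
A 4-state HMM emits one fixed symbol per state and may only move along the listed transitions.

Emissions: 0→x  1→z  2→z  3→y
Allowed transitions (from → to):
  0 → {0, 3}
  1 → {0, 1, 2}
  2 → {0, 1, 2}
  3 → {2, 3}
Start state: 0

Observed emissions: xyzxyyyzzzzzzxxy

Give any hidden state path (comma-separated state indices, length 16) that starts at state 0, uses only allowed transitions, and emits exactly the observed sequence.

  0: obs=x cand={0} pick 0 [start]
  1: obs=y cand={3} pick 3 [0->3 ok]
  2: obs=z cand={1,2} pick 2 [3->2 ok]
  3: obs=x cand={0} pick 0 [2->0 ok]
  4: obs=y cand={3} pick 3 [0->3 ok]
  5: obs=y cand={3} pick 3 [3->3 ok]
  6: obs=y cand={3} pick 3 [3->3 ok]
  7: obs=z cand={1,2} pick 2 [3->2 ok]
  8: obs=z cand={1,2} pick 2 [2->2 ok]
  9: obs=z cand={1,2} pick 1 [2->1 ok]
  10: obs=z cand={1,2} pick 1 [1->1 ok]
  11: obs=z cand={1,2} pick 2 [1->2 ok]
  12: obs=z cand={1,2} pick 1 [2->1 ok]
  13: obs=x cand={0} pick 0 [1->0 ok]
  14: obs=x cand={0} pick 0 [0->0 ok]
  15: obs=y cand={3} pick 3 [0->3 ok]

0,3,2,0,3,3,3,2,2,1,1,2,1,0,0,3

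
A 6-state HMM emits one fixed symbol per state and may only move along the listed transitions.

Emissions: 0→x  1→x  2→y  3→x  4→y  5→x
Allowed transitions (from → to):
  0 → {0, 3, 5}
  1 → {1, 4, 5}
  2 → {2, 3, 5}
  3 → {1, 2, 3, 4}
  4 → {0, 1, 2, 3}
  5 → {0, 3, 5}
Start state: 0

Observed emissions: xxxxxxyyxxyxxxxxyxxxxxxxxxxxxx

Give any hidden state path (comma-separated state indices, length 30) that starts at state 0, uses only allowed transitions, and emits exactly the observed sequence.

0,5,3,1,5,3,2,2,3,1,4,1,1,1,5,3,4,1,1,1,1,5,0,0,5,0,0,0,0,0

  0: obs=x cand={0,1,3,5} pick 0 [start]
  1: obs=x cand={0,1,3,5} pick 5 [0->5 ok]
  2: obs=x cand={0,1,3,5} pick 3 [5->3 ok]
  3: obs=x cand={0,1,3,5} pick 1 [3->1 ok]
  4: obs=x cand={0,1,3,5} pick 5 [1->5 ok]
  5: obs=x cand={0,1,3,5} pick 3 [5->3 ok]
  6: obs=y cand={2,4} pick 2 [3->2 ok]
  7: obs=y cand={2,4} pick 2 [2->2 ok]
  8: obs=x cand={0,1,3,5} pick 3 [2->3 ok]
  9: obs=x cand={0,1,3,5} pick 1 [3->1 ok]
  10: obs=y cand={2,4} pick 4 [1->4 ok]
  11: obs=x cand={0,1,3,5} pick 1 [4->1 ok]
  12: obs=x cand={0,1,3,5} pick 1 [1->1 ok]
  13: obs=x cand={0,1,3,5} pick 1 [1->1 ok]
  14: obs=x cand={0,1,3,5} pick 5 [1->5 ok]
  15: obs=x cand={0,1,3,5} pick 3 [5->3 ok]
  16: obs=y cand={2,4} pick 4 [3->4 ok]
  17: obs=x cand={0,1,3,5} pick 1 [4->1 ok]
  18: obs=x cand={0,1,3,5} pick 1 [1->1 ok]
  19: obs=x cand={0,1,3,5} pick 1 [1->1 ok]
  20: obs=x cand={0,1,3,5} pick 1 [1->1 ok]
  21: obs=x cand={0,1,3,5} pick 5 [1->5 ok]
  22: obs=x cand={0,1,3,5} pick 0 [5->0 ok]
  23: obs=x cand={0,1,3,5} pick 0 [0->0 ok]
  24: obs=x cand={0,1,3,5} pick 5 [0->5 ok]
  25: obs=x cand={0,1,3,5} pick 0 [5->0 ok]
  26: obs=x cand={0,1,3,5} pick 0 [0->0 ok]
  27: obs=x cand={0,1,3,5} pick 0 [0->0 ok]
  28: obs=x cand={0,1,3,5} pick 0 [0->0 ok]
  29: obs=x cand={0,1,3,5} pick 0 [0->0 ok]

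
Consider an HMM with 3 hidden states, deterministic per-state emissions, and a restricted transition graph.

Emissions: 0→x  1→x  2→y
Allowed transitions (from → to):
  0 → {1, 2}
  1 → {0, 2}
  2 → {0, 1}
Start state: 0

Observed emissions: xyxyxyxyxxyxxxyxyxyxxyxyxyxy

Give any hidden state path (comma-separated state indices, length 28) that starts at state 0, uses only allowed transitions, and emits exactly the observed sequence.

0,2,0,2,1,2,1,2,1,0,2,1,0,1,2,1,2,1,2,1,0,2,0,2,1,2,1,2

  [0] x  {0,1}  => 0  start
  [1] y  {2}  => 2  0->2 ok
  [2] x  {0,1}  => 0  2->0 ok
  [3] y  {2}  => 2  0->2 ok
  [4] x  {0,1}  => 1  2->1 ok
  [5] y  {2}  => 2  1->2 ok
  [6] x  {0,1}  => 1  2->1 ok
  [7] y  {2}  => 2  1->2 ok
  [8] x  {0,1}  => 1  2->1 ok
  [9] x  {0,1}  => 0  1->0 ok
  [10] y  {2}  => 2  0->2 ok
  [11] x  {0,1}  => 1  2->1 ok
  [12] x  {0,1}  => 0  1->0 ok
  [13] x  {0,1}  => 1  0->1 ok
  [14] y  {2}  => 2  1->2 ok
  [15] x  {0,1}  => 1  2->1 ok
  [16] y  {2}  => 2  1->2 ok
  [17] x  {0,1}  => 1  2->1 ok
  [18] y  {2}  => 2  1->2 ok
  [19] x  {0,1}  => 1  2->1 ok
  [20] x  {0,1}  => 0  1->0 ok
  [21] y  {2}  => 2  0->2 ok
  [22] x  {0,1}  => 0  2->0 ok
  [23] y  {2}  => 2  0->2 ok
  [24] x  {0,1}  => 1  2->1 ok
  [25] y  {2}  => 2  1->2 ok
  [26] x  {0,1}  => 1  2->1 ok
  [27] y  {2}  => 2  1->2 ok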